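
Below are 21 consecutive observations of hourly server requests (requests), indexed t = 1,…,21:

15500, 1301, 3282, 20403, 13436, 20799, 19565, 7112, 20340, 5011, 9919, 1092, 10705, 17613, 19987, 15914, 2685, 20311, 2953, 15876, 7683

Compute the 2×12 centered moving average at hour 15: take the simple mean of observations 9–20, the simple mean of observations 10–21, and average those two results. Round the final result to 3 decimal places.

11339.792

Sum over 9–20: 20340 + 5011 + 9919 + 1092 + 10705 + 17613 + 19987 + 15914 + 2685 + 20311 + 2953 + 15876 = 142406
Sum over 10–21: 5011 + 9919 + 1092 + 10705 + 17613 + 19987 + 15914 + 2685 + 20311 + 2953 + 15876 + 7683 = 129749
CMA at t=15 = (142406 + 129749) / (2·12) = 272155 / 24 = 11339.792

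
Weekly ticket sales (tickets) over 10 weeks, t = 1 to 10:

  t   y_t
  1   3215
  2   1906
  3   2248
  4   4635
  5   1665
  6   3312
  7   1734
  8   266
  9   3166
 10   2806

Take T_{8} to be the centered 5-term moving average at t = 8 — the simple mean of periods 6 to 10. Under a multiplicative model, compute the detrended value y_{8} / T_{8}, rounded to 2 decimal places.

0.12

Trend T_8 = (3312 + 1734 + 266 + 3166 + 2806) / 5 = 11284/5 = 2256.8000
Ratio to trend: 266 / 2256.8000 = 0.12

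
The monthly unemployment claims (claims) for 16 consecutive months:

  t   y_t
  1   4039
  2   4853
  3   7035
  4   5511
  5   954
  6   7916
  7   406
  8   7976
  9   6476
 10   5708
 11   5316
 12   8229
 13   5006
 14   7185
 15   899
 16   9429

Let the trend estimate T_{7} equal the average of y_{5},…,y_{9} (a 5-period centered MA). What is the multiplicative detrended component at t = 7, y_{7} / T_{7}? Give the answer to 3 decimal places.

Trend T_7 = (954 + 7916 + 406 + 7976 + 6476) / 5 = 23728/5 = 4745.60000
Ratio to trend: 406 / 4745.60000 = 0.086

0.086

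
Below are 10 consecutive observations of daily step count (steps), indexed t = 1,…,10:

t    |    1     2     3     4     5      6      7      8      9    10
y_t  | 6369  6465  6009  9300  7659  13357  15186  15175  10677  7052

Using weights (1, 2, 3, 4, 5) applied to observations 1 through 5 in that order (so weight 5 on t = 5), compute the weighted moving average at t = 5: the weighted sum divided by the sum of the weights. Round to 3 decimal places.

7521.400

Weighted sum: 1·6369 + 2·6465 + 3·6009 + 4·9300 + 5·7659 = 6369 + 12930 + 18027 + 37200 + 38295 = 112821
Weight total: 1 + 2 + 3 + 4 + 5 = 15
WMA = 112821 / 15 = 7521.400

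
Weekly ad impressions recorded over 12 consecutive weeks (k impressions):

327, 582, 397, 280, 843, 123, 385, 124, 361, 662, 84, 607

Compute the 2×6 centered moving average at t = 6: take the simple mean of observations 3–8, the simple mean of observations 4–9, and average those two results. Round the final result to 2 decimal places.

355.67

Sum over 3–8: 397 + 280 + 843 + 123 + 385 + 124 = 2152
Sum over 4–9: 280 + 843 + 123 + 385 + 124 + 361 = 2116
CMA at t=6 = (2152 + 2116) / (2·6) = 4268 / 12 = 355.67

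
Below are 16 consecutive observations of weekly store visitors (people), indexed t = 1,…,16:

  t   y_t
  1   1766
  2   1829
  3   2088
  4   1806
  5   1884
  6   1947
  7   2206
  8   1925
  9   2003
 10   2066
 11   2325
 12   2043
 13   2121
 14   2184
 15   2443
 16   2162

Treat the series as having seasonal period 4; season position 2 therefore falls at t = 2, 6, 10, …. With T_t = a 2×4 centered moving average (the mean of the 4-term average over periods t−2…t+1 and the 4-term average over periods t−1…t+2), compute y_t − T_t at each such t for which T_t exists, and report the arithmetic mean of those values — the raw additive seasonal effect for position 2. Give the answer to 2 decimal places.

Season position 2 occurs at t = 6, 10, 14 (where T_t is defined).
t=6: T_6 = 1975.6250; y_6 − T_6 = 1947 − 1975.6250 = -28.6250
t=10: T_10 = 2094.5000; y_10 − T_10 = 2066 − 2094.5000 = -28.5000
t=14: T_14 = 2212.6250; y_14 − T_14 = 2184 − 2212.6250 = -28.6250
Mean deviation: (-28.6250 + -28.5000 + -28.6250) / 3 = -28.58

-28.58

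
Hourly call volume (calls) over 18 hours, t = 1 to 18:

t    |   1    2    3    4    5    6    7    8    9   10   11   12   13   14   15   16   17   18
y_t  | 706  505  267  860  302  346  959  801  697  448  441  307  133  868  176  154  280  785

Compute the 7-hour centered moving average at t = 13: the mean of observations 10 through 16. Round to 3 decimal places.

Sum of periods 10–16: 448 + 441 + 307 + 133 + 868 + 176 + 154 = 2527
Divide by 7: 2527 / 7 = 361.000

361.000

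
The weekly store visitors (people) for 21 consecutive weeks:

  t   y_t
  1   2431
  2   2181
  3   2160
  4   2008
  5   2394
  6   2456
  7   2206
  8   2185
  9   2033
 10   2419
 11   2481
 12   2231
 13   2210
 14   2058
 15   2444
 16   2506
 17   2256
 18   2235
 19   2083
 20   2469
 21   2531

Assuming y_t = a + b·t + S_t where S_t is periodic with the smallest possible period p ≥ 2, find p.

5

First differences y_{t+1} − y_t: -250, -21, -152, 386, 62, -250, -21, -152, 386, 62, -250, -21, …
The difference pattern repeats every 5 terms and not for any smaller step, so p = 5.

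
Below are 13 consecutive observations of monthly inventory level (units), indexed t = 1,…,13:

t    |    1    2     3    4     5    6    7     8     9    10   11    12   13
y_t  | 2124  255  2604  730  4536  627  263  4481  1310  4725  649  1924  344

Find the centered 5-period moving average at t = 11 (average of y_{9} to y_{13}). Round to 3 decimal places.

Sum of periods 9–13: 1310 + 4725 + 649 + 1924 + 344 = 8952
Divide by 5: 8952 / 5 = 1790.400

1790.400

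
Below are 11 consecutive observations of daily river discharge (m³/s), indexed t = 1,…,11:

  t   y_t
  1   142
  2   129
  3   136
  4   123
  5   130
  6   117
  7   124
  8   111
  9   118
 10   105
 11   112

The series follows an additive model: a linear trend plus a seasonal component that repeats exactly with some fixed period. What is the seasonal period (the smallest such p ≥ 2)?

2

First differences y_{t+1} − y_t: -13, 7, -13, 7, -13, 7, …
The difference pattern repeats every 2 terms and not for any smaller step, so p = 2.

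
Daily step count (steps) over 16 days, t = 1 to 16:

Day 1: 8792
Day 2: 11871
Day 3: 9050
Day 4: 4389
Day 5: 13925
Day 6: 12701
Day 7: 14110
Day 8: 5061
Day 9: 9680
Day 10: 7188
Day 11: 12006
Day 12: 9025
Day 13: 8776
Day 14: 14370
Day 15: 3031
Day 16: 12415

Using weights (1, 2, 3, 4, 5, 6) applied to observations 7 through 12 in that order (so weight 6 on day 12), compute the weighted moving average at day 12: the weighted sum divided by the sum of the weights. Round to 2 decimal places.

Weighted sum: 1·14110 + 2·5061 + 3·9680 + 4·7188 + 5·12006 + 6·9025 = 14110 + 10122 + 29040 + 28752 + 60030 + 54150 = 196204
Weight total: 1 + 2 + 3 + 4 + 5 + 6 = 21
WMA = 196204 / 21 = 9343.05

9343.05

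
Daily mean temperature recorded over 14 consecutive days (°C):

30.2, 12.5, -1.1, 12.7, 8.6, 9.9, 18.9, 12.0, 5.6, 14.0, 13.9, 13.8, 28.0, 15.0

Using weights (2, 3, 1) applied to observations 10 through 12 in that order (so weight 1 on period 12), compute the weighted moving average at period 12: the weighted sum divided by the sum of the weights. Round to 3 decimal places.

13.917

Weighted sum: 2·14.0 + 3·13.9 + 1·13.8 = 28.0 + 41.7 + 13.8 = 83.5
Weight total: 2 + 3 + 1 = 6
WMA = 83.5 / 6 = 13.917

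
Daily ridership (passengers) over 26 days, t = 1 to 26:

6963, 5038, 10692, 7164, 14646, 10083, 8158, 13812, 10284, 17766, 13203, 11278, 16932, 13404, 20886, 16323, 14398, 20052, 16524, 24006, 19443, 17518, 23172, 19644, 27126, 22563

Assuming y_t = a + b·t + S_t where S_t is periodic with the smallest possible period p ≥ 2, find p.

First differences y_{t+1} − y_t: -1925, 5654, -3528, 7482, -4563, -1925, 5654, -3528, 7482, -4563, -1925, 5654, …
The difference pattern repeats every 5 terms and not for any smaller step, so p = 5.

5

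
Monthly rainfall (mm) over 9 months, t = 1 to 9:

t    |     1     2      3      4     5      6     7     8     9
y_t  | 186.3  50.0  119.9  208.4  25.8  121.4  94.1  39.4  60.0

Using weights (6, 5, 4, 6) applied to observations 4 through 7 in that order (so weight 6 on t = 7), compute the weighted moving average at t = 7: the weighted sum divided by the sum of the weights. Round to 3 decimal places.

115.695

Weighted sum: 6·208.4 + 5·25.8 + 4·121.4 + 6·94.1 = 1250.4 + 129.0 + 485.6 + 564.6 = 2429.6
Weight total: 6 + 5 + 4 + 6 = 21
WMA = 2429.6 / 21 = 115.695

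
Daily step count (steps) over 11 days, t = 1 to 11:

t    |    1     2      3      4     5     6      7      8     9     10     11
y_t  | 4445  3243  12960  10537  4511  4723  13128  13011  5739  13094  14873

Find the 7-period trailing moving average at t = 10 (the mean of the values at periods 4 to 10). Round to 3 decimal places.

9249.000

Sum of periods 4–10: 10537 + 4511 + 4723 + 13128 + 13011 + 5739 + 13094 = 64743
Divide by 7: 64743 / 7 = 9249.000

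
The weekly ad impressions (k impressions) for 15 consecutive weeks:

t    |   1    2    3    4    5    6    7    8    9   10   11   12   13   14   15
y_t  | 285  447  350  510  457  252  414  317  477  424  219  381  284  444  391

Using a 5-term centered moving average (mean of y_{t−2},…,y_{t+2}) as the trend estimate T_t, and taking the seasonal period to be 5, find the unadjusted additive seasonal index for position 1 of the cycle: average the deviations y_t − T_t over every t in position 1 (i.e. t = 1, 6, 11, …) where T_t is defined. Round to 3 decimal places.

Season position 1 occurs at t = 6, 11 (where T_t is defined).
t=6: T_6 = 390.00000; y_6 − T_6 = 252 − 390.00000 = -138.00000
t=11: T_11 = 357.00000; y_11 − T_11 = 219 − 357.00000 = -138.00000
Mean deviation: (-138.00000 + -138.00000) / 2 = -138.000

-138.000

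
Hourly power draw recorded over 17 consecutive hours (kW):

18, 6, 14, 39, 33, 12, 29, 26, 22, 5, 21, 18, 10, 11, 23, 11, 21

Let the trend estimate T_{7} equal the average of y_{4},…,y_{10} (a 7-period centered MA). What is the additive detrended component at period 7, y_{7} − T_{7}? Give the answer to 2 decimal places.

5.29

Trend T_7 = (39 + 33 + 12 + 29 + 26 + 22 + 5) / 7 = 166/7 = 23.7143
Detrended value: 29 − 23.7143 = 5.29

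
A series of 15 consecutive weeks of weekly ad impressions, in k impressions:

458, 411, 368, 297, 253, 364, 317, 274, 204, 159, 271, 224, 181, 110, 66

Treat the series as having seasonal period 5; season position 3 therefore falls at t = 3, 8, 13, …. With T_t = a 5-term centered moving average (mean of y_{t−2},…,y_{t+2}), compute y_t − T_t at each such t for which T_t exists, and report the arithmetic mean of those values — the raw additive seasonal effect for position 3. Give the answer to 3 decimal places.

10.533

Season position 3 occurs at t = 3, 8, 13 (where T_t is defined).
t=3: T_3 = 357.40000; y_3 − T_3 = 368 − 357.40000 = 10.60000
t=8: T_8 = 263.60000; y_8 − T_8 = 274 − 263.60000 = 10.40000
t=13: T_13 = 170.40000; y_13 − T_13 = 181 − 170.40000 = 10.60000
Mean deviation: (10.60000 + 10.40000 + 10.60000) / 3 = 10.533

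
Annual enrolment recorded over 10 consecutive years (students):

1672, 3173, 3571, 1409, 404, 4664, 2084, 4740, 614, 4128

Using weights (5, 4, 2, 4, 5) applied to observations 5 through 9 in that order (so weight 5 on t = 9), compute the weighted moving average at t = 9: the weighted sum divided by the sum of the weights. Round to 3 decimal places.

Weighted sum: 5·404 + 4·4664 + 2·2084 + 4·4740 + 5·614 = 2020 + 18656 + 4168 + 18960 + 3070 = 46874
Weight total: 5 + 4 + 2 + 4 + 5 = 20
WMA = 46874 / 20 = 2343.700

2343.700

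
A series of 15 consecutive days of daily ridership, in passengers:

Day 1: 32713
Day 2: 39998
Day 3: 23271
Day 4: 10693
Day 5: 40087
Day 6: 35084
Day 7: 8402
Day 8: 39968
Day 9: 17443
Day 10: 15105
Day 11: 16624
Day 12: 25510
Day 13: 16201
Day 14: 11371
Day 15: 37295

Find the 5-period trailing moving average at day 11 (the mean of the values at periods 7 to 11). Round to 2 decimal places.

19508.40

Sum of periods 7–11: 8402 + 39968 + 17443 + 15105 + 16624 = 97542
Divide by 5: 97542 / 5 = 19508.40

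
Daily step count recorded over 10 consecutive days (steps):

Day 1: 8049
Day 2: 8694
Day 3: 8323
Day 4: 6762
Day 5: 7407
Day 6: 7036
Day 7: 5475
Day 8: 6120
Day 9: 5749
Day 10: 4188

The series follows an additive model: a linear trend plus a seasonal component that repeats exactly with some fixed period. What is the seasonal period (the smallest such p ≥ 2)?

3

First differences y_{t+1} − y_t: 645, -371, -1561, 645, -371, -1561, 645, -371, …
The difference pattern repeats every 3 terms and not for any smaller step, so p = 3.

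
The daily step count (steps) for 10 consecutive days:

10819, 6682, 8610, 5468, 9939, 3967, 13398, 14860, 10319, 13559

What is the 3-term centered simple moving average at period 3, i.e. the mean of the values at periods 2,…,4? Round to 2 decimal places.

Sum of periods 2–4: 6682 + 8610 + 5468 = 20760
Divide by 3: 20760 / 3 = 6920.00

6920.00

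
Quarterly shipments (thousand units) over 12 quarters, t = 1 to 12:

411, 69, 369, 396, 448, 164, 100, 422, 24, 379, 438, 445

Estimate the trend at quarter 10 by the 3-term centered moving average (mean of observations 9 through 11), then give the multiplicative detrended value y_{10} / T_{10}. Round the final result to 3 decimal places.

1.352

Trend T_10 = (24 + 379 + 438) / 3 = 841/3 = 280.33333
Ratio to trend: 379 / 280.33333 = 1.352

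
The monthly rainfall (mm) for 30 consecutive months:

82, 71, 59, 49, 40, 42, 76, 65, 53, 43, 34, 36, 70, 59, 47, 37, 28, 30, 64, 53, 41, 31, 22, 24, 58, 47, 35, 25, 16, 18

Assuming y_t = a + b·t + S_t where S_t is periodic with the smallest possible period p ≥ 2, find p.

First differences y_{t+1} − y_t: -11, -12, -10, -9, 2, 34, -11, -12, -10, -9, 2, 34, -11, -12, …
The difference pattern repeats every 6 terms and not for any smaller step, so p = 6.

6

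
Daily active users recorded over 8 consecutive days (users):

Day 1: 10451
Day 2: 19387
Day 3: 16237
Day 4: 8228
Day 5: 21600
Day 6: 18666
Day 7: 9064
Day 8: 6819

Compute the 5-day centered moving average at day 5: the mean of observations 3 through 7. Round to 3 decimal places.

14759.000

Sum of periods 3–7: 16237 + 8228 + 21600 + 18666 + 9064 = 73795
Divide by 5: 73795 / 5 = 14759.000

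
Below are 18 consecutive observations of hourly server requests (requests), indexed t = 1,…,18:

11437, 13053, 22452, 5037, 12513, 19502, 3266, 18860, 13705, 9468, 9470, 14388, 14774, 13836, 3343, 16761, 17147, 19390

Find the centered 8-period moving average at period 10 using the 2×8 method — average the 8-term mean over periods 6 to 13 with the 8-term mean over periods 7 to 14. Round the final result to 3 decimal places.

Sum over 6–13: 19502 + 3266 + 18860 + 13705 + 9468 + 9470 + 14388 + 14774 = 103433
Sum over 7–14: 3266 + 18860 + 13705 + 9468 + 9470 + 14388 + 14774 + 13836 = 97767
CMA at t=10 = (103433 + 97767) / (2·8) = 201200 / 16 = 12575.000

12575.000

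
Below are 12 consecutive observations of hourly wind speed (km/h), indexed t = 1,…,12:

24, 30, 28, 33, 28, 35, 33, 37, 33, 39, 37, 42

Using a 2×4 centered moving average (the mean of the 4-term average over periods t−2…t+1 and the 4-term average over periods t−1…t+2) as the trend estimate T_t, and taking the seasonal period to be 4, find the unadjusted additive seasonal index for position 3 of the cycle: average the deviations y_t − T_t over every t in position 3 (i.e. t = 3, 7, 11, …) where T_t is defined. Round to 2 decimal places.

-1.06

Season position 3 occurs at t = 3, 7 (where T_t is defined).
t=3: T_3 = 29.2500; y_3 − T_3 = 28 − 29.2500 = -1.2500
t=7: T_7 = 33.8750; y_7 − T_7 = 33 − 33.8750 = -0.8750
Mean deviation: (-1.2500 + -0.8750) / 2 = -1.06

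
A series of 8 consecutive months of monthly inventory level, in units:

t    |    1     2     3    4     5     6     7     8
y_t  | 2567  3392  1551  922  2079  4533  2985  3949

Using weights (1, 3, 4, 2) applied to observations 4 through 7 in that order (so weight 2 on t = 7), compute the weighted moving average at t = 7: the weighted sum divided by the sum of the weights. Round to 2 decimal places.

Weighted sum: 1·922 + 3·2079 + 4·4533 + 2·2985 = 922 + 6237 + 18132 + 5970 = 31261
Weight total: 1 + 3 + 4 + 2 = 10
WMA = 31261 / 10 = 3126.10

3126.10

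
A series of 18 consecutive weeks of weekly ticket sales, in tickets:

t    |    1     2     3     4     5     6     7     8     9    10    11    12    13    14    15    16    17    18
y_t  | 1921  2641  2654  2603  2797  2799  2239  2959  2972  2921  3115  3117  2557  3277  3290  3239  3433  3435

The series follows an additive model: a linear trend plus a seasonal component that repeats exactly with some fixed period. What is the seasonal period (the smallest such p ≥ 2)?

First differences y_{t+1} − y_t: 720, 13, -51, 194, 2, -560, 720, 13, -51, 194, 2, -560, 720, 13, …
The difference pattern repeats every 6 terms and not for any smaller step, so p = 6.

6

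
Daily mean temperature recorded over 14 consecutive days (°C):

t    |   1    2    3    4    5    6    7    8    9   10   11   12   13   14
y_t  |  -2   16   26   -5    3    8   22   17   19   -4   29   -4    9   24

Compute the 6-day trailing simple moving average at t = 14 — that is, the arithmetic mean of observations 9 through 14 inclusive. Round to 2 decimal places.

12.17

Sum of periods 9–14: 19 + (-4) + 29 + (-4) + 9 + 24 = 73
Divide by 6: 73 / 6 = 12.17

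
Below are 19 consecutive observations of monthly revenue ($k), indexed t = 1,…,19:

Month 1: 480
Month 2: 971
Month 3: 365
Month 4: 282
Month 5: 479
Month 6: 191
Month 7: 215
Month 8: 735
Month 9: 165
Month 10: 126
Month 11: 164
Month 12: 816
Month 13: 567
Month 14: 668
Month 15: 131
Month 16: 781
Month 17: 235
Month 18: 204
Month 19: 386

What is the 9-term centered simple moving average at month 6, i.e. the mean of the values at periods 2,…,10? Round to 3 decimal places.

Sum of periods 2–10: 971 + 365 + 282 + 479 + 191 + 215 + 735 + 165 + 126 = 3529
Divide by 9: 3529 / 9 = 392.111

392.111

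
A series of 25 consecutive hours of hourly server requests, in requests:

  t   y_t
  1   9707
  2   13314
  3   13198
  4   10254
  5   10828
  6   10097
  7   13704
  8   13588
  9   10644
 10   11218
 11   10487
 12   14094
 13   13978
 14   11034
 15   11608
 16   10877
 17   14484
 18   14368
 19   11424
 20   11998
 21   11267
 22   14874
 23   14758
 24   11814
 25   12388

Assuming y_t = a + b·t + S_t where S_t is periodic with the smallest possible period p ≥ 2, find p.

5

First differences y_{t+1} − y_t: 3607, -116, -2944, 574, -731, 3607, -116, -2944, 574, -731, 3607, -116, …
The difference pattern repeats every 5 terms and not for any smaller step, so p = 5.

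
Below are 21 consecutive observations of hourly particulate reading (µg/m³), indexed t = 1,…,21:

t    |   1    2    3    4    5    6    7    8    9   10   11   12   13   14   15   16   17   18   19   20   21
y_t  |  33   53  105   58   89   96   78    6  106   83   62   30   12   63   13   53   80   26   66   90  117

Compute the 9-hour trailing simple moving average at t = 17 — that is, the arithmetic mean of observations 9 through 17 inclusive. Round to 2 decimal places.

55.78

Sum of periods 9–17: 106 + 83 + 62 + 30 + 12 + 63 + 13 + 53 + 80 = 502
Divide by 9: 502 / 9 = 55.78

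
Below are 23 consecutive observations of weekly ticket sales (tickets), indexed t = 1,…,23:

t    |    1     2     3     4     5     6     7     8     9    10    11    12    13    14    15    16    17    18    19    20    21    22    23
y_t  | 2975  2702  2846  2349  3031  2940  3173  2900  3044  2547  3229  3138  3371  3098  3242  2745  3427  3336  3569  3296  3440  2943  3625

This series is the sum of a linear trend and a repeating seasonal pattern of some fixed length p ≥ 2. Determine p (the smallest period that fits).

6

First differences y_{t+1} − y_t: -273, 144, -497, 682, -91, 233, -273, 144, -497, 682, -91, 233, -273, 144, …
The difference pattern repeats every 6 terms and not for any smaller step, so p = 6.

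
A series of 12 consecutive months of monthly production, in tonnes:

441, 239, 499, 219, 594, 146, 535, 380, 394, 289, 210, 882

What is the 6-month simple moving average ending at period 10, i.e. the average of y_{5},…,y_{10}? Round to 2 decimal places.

Sum of periods 5–10: 594 + 146 + 535 + 380 + 394 + 289 = 2338
Divide by 6: 2338 / 6 = 389.67

389.67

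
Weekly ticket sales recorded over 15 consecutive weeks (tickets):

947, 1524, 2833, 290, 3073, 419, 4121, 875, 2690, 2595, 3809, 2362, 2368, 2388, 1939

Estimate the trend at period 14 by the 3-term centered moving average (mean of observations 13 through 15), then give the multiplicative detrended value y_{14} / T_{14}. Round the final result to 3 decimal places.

Trend T_14 = (2368 + 2388 + 1939) / 3 = 6695/3 = 2231.66667
Ratio to trend: 2388 / 2231.66667 = 1.070

1.070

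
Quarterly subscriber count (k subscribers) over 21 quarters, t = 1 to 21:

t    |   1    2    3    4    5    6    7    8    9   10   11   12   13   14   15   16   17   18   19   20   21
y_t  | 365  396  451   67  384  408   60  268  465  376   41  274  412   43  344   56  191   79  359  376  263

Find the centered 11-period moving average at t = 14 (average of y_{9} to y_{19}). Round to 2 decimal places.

240.00

Sum of periods 9–19: 465 + 376 + 41 + 274 + 412 + 43 + 344 + 56 + 191 + 79 + 359 = 2640
Divide by 11: 2640 / 11 = 240.00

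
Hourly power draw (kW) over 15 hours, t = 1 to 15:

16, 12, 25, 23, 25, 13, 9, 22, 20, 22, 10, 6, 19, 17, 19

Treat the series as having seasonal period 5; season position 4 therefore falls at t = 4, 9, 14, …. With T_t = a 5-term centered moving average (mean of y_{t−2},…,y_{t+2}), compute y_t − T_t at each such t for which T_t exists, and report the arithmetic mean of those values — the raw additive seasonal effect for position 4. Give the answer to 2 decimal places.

Season position 4 occurs at t = 4, 9 (where T_t is defined).
t=4: T_4 = 19.6000; y_4 − T_4 = 23 − 19.6000 = 3.4000
t=9: T_9 = 16.6000; y_9 − T_9 = 20 − 16.6000 = 3.4000
Mean deviation: (3.4000 + 3.4000) / 2 = 3.40

3.40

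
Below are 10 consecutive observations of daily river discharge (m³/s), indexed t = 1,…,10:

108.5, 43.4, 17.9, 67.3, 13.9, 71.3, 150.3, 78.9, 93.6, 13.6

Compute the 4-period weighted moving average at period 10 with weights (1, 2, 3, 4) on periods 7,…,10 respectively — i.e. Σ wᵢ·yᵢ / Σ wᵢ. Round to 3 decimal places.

64.330

Weighted sum: 1·150.3 + 2·78.9 + 3·93.6 + 4·13.6 = 150.3 + 157.8 + 280.8 + 54.4 = 643.3
Weight total: 1 + 2 + 3 + 4 = 10
WMA = 643.3 / 10 = 64.330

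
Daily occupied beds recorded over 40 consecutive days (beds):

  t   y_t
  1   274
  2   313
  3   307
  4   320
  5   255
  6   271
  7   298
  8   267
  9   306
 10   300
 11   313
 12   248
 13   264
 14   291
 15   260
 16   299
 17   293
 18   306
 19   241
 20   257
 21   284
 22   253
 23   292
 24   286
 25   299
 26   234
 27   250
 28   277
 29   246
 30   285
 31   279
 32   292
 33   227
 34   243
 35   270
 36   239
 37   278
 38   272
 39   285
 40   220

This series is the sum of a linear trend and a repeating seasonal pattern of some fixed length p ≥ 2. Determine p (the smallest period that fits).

First differences y_{t+1} − y_t: 39, -6, 13, -65, 16, 27, -31, 39, -6, 13, -65, 16, 27, -31, 39, -6, …
The difference pattern repeats every 7 terms and not for any smaller step, so p = 7.

7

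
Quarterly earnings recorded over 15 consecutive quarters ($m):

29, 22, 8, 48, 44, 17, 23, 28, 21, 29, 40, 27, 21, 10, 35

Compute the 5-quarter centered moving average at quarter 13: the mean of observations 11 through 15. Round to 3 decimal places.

26.600

Sum of periods 11–15: 40 + 27 + 21 + 10 + 35 = 133
Divide by 5: 133 / 5 = 26.600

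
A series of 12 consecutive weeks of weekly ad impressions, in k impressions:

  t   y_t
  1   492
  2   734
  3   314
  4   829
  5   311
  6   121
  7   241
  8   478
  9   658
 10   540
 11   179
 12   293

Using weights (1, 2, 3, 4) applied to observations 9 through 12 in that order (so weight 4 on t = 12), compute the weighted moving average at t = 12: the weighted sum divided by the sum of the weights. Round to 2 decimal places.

344.70

Weighted sum: 1·658 + 2·540 + 3·179 + 4·293 = 658 + 1080 + 537 + 1172 = 3447
Weight total: 1 + 2 + 3 + 4 = 10
WMA = 3447 / 10 = 344.70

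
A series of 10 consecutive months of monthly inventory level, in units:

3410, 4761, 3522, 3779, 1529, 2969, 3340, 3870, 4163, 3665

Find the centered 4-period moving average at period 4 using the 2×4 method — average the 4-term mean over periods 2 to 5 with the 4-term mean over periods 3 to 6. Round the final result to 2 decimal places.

Sum over 2–5: 4761 + 3522 + 3779 + 1529 = 13591
Sum over 3–6: 3522 + 3779 + 1529 + 2969 = 11799
CMA at t=4 = (13591 + 11799) / (2·4) = 25390 / 8 = 3173.75

3173.75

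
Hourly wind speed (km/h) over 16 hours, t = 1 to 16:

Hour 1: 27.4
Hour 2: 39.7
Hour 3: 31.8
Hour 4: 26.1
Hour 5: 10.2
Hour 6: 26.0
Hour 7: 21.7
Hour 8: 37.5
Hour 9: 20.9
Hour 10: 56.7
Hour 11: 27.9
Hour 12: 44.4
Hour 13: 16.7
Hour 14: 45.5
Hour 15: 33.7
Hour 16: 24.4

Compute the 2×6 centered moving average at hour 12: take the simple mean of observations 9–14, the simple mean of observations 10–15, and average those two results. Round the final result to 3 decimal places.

36.417

Sum over 9–14: 20.9 + 56.7 + 27.9 + 44.4 + 16.7 + 45.5 = 212.1
Sum over 10–15: 56.7 + 27.9 + 44.4 + 16.7 + 45.5 + 33.7 = 224.9
CMA at t=12 = (212.1 + 224.9) / (2·6) = 437.0 / 12 = 36.417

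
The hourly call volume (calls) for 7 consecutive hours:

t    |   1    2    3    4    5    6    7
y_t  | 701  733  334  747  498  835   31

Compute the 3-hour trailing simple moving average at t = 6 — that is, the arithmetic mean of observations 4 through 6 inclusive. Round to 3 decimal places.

Sum of periods 4–6: 747 + 498 + 835 = 2080
Divide by 3: 2080 / 3 = 693.333

693.333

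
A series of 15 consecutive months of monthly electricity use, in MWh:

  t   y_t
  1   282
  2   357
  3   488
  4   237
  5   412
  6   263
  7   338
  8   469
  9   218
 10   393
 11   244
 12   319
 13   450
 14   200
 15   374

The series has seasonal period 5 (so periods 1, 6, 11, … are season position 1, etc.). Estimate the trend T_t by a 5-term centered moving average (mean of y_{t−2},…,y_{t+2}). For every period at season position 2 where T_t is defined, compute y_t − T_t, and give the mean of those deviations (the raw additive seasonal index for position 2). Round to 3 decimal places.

Season position 2 occurs at t = 7, 12 (where T_t is defined).
t=7: T_7 = 340.00000; y_7 − T_7 = 338 − 340.00000 = -2.00000
t=12: T_12 = 321.20000; y_12 − T_12 = 319 − 321.20000 = -2.20000
Mean deviation: (-2.00000 + -2.20000) / 2 = -2.100

-2.100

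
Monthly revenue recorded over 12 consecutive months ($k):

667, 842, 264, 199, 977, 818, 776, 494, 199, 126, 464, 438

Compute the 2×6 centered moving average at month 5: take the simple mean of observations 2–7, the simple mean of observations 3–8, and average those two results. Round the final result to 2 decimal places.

Sum over 2–7: 842 + 264 + 199 + 977 + 818 + 776 = 3876
Sum over 3–8: 264 + 199 + 977 + 818 + 776 + 494 = 3528
CMA at t=5 = (3876 + 3528) / (2·6) = 7404 / 12 = 617.00

617.00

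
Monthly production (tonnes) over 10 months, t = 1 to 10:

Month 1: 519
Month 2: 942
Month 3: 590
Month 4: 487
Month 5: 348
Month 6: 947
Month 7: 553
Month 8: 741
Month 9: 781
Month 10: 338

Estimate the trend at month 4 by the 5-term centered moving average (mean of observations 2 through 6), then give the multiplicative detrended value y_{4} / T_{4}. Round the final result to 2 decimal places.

0.73

Trend T_4 = (942 + 590 + 487 + 348 + 947) / 5 = 3314/5 = 662.8000
Ratio to trend: 487 / 662.8000 = 0.73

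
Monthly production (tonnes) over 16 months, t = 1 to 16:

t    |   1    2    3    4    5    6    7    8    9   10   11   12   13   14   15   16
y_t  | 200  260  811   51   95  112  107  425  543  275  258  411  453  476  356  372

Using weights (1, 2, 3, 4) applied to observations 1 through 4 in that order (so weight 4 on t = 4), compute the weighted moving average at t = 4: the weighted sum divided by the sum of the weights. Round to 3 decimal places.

Weighted sum: 1·200 + 2·260 + 3·811 + 4·51 = 200 + 520 + 2433 + 204 = 3357
Weight total: 1 + 2 + 3 + 4 = 10
WMA = 3357 / 10 = 335.700

335.700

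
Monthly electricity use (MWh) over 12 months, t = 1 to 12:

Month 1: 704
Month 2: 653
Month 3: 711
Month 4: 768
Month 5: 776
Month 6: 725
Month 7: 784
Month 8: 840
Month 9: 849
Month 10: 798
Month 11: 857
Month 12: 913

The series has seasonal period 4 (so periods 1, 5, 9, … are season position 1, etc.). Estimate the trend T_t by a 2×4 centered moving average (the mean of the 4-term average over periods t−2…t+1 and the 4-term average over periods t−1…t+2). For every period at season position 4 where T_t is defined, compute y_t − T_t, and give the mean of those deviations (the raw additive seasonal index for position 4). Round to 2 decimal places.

31.69

Season position 4 occurs at t = 4, 8 (where T_t is defined).
t=4: T_4 = 736.0000; y_4 − T_4 = 768 − 736.0000 = 32.0000
t=8: T_8 = 808.6250; y_8 − T_8 = 840 − 808.6250 = 31.3750
Mean deviation: (32.0000 + 31.3750) / 2 = 31.69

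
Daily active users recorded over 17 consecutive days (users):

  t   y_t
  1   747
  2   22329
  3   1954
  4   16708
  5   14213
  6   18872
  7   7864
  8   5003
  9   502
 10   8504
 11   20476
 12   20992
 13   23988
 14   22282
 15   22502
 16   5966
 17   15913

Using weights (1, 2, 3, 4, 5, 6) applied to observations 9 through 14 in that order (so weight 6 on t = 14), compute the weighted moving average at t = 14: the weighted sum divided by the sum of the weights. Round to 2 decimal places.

19835.14

Weighted sum: 1·502 + 2·8504 + 3·20476 + 4·20992 + 5·23988 + 6·22282 = 502 + 17008 + 61428 + 83968 + 119940 + 133692 = 416538
Weight total: 1 + 2 + 3 + 4 + 5 + 6 = 21
WMA = 416538 / 21 = 19835.14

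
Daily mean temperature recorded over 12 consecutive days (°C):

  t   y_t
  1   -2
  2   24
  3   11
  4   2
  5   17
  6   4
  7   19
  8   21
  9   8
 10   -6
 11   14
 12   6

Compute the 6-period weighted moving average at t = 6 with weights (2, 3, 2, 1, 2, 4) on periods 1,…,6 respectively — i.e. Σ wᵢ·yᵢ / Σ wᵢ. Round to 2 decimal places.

Weighted sum: 2·-2 + 3·24 + 2·11 + 1·2 + 2·17 + 4·4 = -4 + 72 + 22 + 2 + 34 + 16 = 142
Weight total: 2 + 3 + 2 + 1 + 2 + 4 = 14
WMA = 142 / 14 = 10.14

10.14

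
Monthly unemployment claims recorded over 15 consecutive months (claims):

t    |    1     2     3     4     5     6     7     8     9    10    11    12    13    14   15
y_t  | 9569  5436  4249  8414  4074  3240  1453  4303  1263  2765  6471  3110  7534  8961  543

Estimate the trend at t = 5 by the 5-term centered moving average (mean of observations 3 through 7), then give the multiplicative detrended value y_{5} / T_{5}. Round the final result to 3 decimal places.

Trend T_5 = (4249 + 8414 + 4074 + 3240 + 1453) / 5 = 21430/5 = 4286.00000
Ratio to trend: 4074 / 4286.00000 = 0.951

0.951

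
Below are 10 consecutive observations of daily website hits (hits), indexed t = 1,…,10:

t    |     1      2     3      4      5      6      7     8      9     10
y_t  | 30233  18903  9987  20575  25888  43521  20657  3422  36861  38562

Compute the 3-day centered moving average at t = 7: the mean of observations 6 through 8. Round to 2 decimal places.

22533.33

Sum of periods 6–8: 43521 + 20657 + 3422 = 67600
Divide by 3: 67600 / 3 = 22533.33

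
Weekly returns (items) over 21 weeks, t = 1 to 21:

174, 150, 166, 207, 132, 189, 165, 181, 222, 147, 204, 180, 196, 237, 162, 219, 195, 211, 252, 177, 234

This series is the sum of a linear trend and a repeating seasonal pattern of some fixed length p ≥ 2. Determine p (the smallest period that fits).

First differences y_{t+1} − y_t: -24, 16, 41, -75, 57, -24, 16, 41, -75, 57, -24, 16, …
The difference pattern repeats every 5 terms and not for any smaller step, so p = 5.

5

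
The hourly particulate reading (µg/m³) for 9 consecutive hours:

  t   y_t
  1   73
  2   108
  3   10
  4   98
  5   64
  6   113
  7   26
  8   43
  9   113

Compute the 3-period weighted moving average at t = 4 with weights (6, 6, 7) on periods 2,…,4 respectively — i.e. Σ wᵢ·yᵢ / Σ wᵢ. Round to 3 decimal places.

Weighted sum: 6·108 + 6·10 + 7·98 = 648 + 60 + 686 = 1394
Weight total: 6 + 6 + 7 = 19
WMA = 1394 / 19 = 73.368

73.368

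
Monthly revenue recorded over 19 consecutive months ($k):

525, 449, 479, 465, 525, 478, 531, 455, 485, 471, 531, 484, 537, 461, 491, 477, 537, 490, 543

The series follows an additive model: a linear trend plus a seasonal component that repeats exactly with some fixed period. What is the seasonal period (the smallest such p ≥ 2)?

6

First differences y_{t+1} − y_t: -76, 30, -14, 60, -47, 53, -76, 30, -14, 60, -47, 53, -76, 30, …
The difference pattern repeats every 6 terms and not for any smaller step, so p = 6.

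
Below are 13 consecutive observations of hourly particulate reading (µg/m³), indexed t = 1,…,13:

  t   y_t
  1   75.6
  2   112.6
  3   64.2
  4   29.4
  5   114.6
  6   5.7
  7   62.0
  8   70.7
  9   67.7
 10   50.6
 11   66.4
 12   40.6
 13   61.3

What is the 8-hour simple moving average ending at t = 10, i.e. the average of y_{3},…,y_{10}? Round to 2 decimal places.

Sum of periods 3–10: 64.2 + 29.4 + 114.6 + 5.7 + 62.0 + 70.7 + 67.7 + 50.6 = 464.9
Divide by 8: 464.9 / 8 = 58.11

58.11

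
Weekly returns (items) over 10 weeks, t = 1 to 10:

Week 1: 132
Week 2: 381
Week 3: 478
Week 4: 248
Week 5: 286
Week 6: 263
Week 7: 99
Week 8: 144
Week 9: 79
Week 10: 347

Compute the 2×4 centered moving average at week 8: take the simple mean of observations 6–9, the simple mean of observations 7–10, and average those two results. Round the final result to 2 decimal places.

Sum over 6–9: 263 + 99 + 144 + 79 = 585
Sum over 7–10: 99 + 144 + 79 + 347 = 669
CMA at t=8 = (585 + 669) / (2·4) = 1254 / 8 = 156.75

156.75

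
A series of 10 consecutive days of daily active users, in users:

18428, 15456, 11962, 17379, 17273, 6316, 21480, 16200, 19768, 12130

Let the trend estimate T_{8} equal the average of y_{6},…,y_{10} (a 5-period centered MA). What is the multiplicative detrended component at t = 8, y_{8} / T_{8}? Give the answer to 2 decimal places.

1.07

Trend T_8 = (6316 + 21480 + 16200 + 19768 + 12130) / 5 = 75894/5 = 15178.8000
Ratio to trend: 16200 / 15178.8000 = 1.07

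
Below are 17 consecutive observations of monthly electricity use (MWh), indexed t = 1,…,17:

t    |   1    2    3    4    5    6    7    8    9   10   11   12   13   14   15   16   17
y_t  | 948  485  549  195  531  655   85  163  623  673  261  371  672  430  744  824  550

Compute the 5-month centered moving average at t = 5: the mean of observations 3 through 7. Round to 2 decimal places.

Sum of periods 3–7: 549 + 195 + 531 + 655 + 85 = 2015
Divide by 5: 2015 / 5 = 403.00

403.00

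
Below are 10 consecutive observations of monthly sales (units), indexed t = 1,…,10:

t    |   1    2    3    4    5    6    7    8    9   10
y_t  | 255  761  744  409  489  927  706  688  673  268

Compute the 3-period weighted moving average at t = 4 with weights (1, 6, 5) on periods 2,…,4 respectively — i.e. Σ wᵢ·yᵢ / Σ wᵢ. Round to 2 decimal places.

605.83

Weighted sum: 1·761 + 6·744 + 5·409 = 761 + 4464 + 2045 = 7270
Weight total: 1 + 6 + 5 = 12
WMA = 7270 / 12 = 605.83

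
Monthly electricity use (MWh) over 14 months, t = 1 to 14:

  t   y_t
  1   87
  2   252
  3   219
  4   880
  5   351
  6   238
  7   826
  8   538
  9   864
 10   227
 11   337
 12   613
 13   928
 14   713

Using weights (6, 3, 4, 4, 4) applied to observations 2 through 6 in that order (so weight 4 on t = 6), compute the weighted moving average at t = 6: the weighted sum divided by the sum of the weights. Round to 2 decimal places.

383.10

Weighted sum: 6·252 + 3·219 + 4·880 + 4·351 + 4·238 = 1512 + 657 + 3520 + 1404 + 952 = 8045
Weight total: 6 + 3 + 4 + 4 + 4 = 21
WMA = 8045 / 21 = 383.10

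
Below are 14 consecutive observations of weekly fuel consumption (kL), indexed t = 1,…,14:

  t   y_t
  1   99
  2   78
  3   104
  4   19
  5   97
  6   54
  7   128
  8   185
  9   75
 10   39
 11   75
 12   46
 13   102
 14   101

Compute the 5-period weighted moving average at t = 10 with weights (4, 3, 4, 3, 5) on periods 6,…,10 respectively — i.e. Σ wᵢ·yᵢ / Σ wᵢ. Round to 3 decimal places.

Weighted sum: 4·54 + 3·128 + 4·185 + 3·75 + 5·39 = 216 + 384 + 740 + 225 + 195 = 1760
Weight total: 4 + 3 + 4 + 3 + 5 = 19
WMA = 1760 / 19 = 92.632

92.632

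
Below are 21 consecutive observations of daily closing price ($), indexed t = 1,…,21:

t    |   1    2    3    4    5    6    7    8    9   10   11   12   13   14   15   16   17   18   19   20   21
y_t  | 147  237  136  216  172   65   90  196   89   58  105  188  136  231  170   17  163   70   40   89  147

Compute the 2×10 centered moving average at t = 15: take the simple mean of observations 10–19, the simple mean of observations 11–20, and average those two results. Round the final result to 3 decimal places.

119.350

Sum over 10–19: 58 + 105 + 188 + 136 + 231 + 170 + 17 + 163 + 70 + 40 = 1178
Sum over 11–20: 105 + 188 + 136 + 231 + 170 + 17 + 163 + 70 + 40 + 89 = 1209
CMA at t=15 = (1178 + 1209) / (2·10) = 2387 / 20 = 119.350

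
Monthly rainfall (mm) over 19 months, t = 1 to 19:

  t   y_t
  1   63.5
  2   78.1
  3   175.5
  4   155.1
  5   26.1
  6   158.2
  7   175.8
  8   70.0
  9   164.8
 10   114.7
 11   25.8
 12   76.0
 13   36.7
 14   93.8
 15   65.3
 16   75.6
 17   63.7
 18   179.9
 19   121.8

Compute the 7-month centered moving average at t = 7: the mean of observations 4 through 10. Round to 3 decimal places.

123.529

Sum of periods 4–10: 155.1 + 26.1 + 158.2 + 175.8 + 70.0 + 164.8 + 114.7 = 864.7
Divide by 7: 864.7 / 7 = 123.529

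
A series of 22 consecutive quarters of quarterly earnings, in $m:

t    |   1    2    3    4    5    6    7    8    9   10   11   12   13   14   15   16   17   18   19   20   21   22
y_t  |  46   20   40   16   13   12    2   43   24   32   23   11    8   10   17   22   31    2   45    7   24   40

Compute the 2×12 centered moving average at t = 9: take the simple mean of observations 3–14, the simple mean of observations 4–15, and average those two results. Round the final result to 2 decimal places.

Sum over 3–14: 40 + 16 + 13 + 12 + 2 + 43 + 24 + 32 + 23 + 11 + 8 + 10 = 234
Sum over 4–15: 16 + 13 + 12 + 2 + 43 + 24 + 32 + 23 + 11 + 8 + 10 + 17 = 211
CMA at t=9 = (234 + 211) / (2·12) = 445 / 24 = 18.54

18.54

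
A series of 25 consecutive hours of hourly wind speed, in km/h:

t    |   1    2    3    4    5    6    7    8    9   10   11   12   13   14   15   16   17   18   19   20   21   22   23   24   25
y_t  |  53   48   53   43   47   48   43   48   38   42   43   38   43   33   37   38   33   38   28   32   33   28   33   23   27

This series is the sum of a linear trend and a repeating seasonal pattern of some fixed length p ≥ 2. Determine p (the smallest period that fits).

5

First differences y_{t+1} − y_t: -5, 5, -10, 4, 1, -5, 5, -10, 4, 1, -5, 5, …
The difference pattern repeats every 5 terms and not for any smaller step, so p = 5.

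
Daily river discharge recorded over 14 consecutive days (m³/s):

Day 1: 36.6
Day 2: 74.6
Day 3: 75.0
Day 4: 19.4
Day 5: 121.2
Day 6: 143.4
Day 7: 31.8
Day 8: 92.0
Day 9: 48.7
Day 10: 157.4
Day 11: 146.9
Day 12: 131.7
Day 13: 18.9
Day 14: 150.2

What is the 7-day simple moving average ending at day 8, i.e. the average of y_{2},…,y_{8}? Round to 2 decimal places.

79.63

Sum of periods 2–8: 74.6 + 75.0 + 19.4 + 121.2 + 143.4 + 31.8 + 92.0 = 557.4
Divide by 7: 557.4 / 7 = 79.63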